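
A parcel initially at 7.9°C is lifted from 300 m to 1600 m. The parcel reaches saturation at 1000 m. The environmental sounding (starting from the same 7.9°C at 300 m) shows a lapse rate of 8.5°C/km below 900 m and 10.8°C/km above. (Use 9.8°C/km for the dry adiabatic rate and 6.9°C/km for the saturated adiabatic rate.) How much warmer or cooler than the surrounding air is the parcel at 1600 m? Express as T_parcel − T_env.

Parcel:
  300–1000 m, dry: Δz = 0.7 km ⇒ ΔT = -6.86°C; T = 1.04°C
  1000–1600 m, saturated: Δz = 0.6 km ⇒ ΔT = -4.14°C; T = -3.1°C
Environment:
  300–900 m, environment, lower layer: Δz = 0.6 km ⇒ ΔT = -5.1°C; T = 2.8°C
  900–1600 m, environment, upper layer: Δz = 0.7 km ⇒ ΔT = -7.56°C; T = -4.76°C
T_parcel − T_env = -3.1 − (-4.76) = +1.66°C

+1.66°C (parcel warmer than environment)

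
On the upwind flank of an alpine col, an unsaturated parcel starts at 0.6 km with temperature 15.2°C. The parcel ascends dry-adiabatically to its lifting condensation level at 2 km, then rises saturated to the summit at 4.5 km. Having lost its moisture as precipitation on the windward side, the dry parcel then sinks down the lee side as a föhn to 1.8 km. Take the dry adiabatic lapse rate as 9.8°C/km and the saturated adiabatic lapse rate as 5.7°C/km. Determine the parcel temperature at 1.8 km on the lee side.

13.69°C

600 → 2000 m (dry, 9.8°C/km): ΔT = -9.8 × 1.4 = -13.72°C → T = 1.48°C
2000 → 4500 m (saturated, 5.7°C/km): ΔT = -5.7 × 2.5 = -14.25°C → T = -12.77°C
4500 → 1800 m (dry descent, 9.8°C/km): ΔT = +9.8 × 2.7 = +26.46°C → T = 13.69°C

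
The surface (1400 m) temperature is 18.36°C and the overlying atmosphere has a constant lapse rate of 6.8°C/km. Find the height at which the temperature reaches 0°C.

4100 m

Height above start = (18.36 − 0) / 6.8 = 2.7 km
Altitude = 1400 m + 2700 m = 4100 m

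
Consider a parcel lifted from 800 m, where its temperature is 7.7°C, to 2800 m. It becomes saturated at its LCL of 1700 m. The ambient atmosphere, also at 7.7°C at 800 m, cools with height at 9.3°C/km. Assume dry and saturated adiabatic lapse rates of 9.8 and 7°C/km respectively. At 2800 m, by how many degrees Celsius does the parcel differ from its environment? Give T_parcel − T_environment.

+2.08°C (parcel warmer than environment)

Parcel:
  800 → 1700 m (dry, 9.8°C/km): ΔT = -9.8 × 0.9 = -8.82°C → T = -1.12°C
  1700 → 2800 m (saturated, 7°C/km): ΔT = -7 × 1.1 = -7.7°C → T = -8.82°C
Environment:
  800 → 2800 m (environment, 9.3°C/km): ΔT = -9.3 × 2 = -18.6°C → T = -10.9°C
T_parcel − T_env = -8.82 − (-10.9) = +2.08°C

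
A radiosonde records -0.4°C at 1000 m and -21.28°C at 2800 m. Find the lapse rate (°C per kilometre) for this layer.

11.6°C/km

Γ = −ΔT/Δz = (-0.4 − (-21.28)) / (2800 − 1000) m
  = 20.88°C / 1.8 km = 11.6°C/km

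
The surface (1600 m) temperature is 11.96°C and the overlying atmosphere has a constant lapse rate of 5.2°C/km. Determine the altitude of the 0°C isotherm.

3900 m

Height above start = (11.96 − 0) / 5.2 = 2.3 km
Altitude = 1600 m + 2300 m = 3900 m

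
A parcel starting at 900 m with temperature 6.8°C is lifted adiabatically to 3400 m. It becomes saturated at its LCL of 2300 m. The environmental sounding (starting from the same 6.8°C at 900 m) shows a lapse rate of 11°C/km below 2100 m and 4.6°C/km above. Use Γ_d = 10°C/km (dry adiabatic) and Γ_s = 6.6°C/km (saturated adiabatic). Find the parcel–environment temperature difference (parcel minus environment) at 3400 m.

Parcel:
  Dry to 2300 m: -10 × 1.4 km = -14°C, so T = -7.2°C.
  Saturated to 3400 m: -6.6 × 1.1 km = -7.26°C, so T = -14.46°C.
Environment:
  Environment, lower layer to 2100 m: -11 × 1.2 km = -13.2°C, so T = -6.4°C.
  Environment, upper layer to 3400 m: -4.6 × 1.3 km = -5.98°C, so T = -12.38°C.
T_parcel − T_env = -14.46 − (-12.38) = -2.08°C

-2.08°C (parcel cooler than environment)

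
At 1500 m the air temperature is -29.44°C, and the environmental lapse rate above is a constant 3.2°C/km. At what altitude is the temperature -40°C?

Height above start = (-29.44 − (-40)) / 3.2 = 3.3 km
Altitude = 1500 m + 3300 m = 4800 m

4800 m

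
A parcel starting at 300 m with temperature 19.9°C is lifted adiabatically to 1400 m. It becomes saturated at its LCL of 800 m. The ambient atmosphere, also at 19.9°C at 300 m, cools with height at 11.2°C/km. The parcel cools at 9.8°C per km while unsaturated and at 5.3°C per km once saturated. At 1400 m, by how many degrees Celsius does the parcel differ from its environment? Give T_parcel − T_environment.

Parcel:
  Dry to 800 m: -9.8 × 0.5 km = -4.9°C, so T = 15°C.
  Saturated to 1400 m: -5.3 × 0.6 km = -3.18°C, so T = 11.82°C.
Environment:
  Environment to 1400 m: -11.2 × 1.1 km = -12.32°C, so T = 7.58°C.
T_parcel − T_env = 11.82 − 7.58 = +4.24°C

+4.24°C (parcel warmer than environment)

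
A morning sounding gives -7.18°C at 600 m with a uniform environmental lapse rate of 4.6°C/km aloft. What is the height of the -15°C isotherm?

Height above start = (-7.18 − (-15)) / 4.6 = 1.7 km
Altitude = 600 m + 1700 m = 2300 m

2300 m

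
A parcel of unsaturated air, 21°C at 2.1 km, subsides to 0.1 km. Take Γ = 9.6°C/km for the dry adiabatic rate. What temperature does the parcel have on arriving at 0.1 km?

From 2100 m to 100 m (dry adiabatic): warms by 9.6 × 2 = 19.2°C, giving 40.2°C.

40.2°C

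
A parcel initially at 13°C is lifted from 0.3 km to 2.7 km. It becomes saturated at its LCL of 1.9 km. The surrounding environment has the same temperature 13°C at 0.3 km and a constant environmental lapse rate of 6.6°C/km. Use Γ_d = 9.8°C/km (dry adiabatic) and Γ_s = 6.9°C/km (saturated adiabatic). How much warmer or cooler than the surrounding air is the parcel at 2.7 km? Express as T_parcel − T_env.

-5.36°C (parcel cooler than environment)

Parcel:
  Dry to 1900 m: -9.8 × 1.6 km = -15.68°C, so T = -2.68°C.
  Saturated to 2700 m: -6.9 × 0.8 km = -5.52°C, so T = -8.2°C.
Environment:
  Environment to 2700 m: -6.6 × 2.4 km = -15.84°C, so T = -2.84°C.
T_parcel − T_env = -8.2 − (-2.84) = -5.36°C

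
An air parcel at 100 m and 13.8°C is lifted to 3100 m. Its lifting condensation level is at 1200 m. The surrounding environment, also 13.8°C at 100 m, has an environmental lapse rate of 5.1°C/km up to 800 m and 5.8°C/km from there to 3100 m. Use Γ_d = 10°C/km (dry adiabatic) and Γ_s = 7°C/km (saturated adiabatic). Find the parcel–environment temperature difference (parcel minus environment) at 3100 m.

Parcel:
  100–1200 m, dry: Δz = 1.1 km ⇒ ΔT = -11°C; T = 2.8°C
  1200–3100 m, saturated: Δz = 1.9 km ⇒ ΔT = -13.3°C; T = -10.5°C
Environment:
  100–800 m, environment, lower layer: Δz = 0.7 km ⇒ ΔT = -3.57°C; T = 10.23°C
  800–3100 m, environment, upper layer: Δz = 2.3 km ⇒ ΔT = -13.34°C; T = -3.11°C
T_parcel − T_env = -10.5 − (-3.11) = -7.39°C

-7.39°C (parcel cooler than environment)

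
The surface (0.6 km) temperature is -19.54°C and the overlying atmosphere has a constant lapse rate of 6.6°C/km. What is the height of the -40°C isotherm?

Height above start = (-19.54 − (-40)) / 6.6 = 3.1 km
Altitude = 600 m + 3100 m = 3700 m

3.7 km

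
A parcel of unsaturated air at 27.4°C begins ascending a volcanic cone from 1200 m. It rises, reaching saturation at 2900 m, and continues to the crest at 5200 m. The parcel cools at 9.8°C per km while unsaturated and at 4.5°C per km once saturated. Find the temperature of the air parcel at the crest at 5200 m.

Dry to 2900 m: -9.8 × 1.7 km = -16.66°C, so T = 10.74°C.
Saturated to 5200 m: -4.5 × 2.3 km = -10.35°C, so T = 0.39°C.

0.39°C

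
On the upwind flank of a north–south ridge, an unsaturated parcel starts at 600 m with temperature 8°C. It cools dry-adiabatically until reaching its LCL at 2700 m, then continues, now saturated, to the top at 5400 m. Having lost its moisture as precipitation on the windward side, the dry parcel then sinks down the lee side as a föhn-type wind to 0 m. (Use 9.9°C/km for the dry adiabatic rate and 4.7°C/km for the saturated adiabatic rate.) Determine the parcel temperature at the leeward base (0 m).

27.98°C

Dry to 2700 m: -9.9 × 2.1 km = -20.79°C, so T = -12.79°C.
Saturated to 5400 m: -4.7 × 2.7 km = -12.69°C, so T = -25.48°C.
Dry descent to 0 m: +9.9 × 5.4 km = +53.46°C, so T = 27.98°C.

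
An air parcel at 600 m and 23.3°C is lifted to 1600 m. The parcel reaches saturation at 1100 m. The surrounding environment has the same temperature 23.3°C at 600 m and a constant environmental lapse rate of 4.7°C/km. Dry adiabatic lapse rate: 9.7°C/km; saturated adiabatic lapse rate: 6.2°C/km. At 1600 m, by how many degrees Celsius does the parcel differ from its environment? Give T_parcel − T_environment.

Parcel:
  Dry to 1100 m: -9.7 × 0.5 km = -4.85°C, so T = 18.45°C.
  Saturated to 1600 m: -6.2 × 0.5 km = -3.1°C, so T = 15.35°C.
Environment:
  Environment to 1600 m: -4.7 × 1 km = -4.7°C, so T = 18.6°C.
T_parcel − T_env = 15.35 − 18.6 = -3.25°C

-3.25°C (parcel cooler than environment)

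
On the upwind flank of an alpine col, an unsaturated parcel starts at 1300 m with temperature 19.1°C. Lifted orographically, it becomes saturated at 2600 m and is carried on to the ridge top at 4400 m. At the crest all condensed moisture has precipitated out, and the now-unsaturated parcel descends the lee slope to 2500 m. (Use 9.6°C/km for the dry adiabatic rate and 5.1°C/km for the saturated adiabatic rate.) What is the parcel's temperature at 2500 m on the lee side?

15.68°C

1300 → 2600 m (dry, 9.6°C/km): ΔT = -9.6 × 1.3 = -12.48°C → T = 6.62°C
2600 → 4400 m (saturated, 5.1°C/km): ΔT = -5.1 × 1.8 = -9.18°C → T = -2.56°C
4400 → 2500 m (dry descent, 9.6°C/km): ΔT = +9.6 × 1.9 = +18.24°C → T = 15.68°C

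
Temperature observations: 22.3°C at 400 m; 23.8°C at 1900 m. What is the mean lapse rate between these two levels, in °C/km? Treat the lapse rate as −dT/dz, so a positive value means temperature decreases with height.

-1°C/km

Γ = −ΔT/Δz = (22.3 − 23.8) / (1900 − 400) m
  = -1.5°C / 1.5 km = -1°C/km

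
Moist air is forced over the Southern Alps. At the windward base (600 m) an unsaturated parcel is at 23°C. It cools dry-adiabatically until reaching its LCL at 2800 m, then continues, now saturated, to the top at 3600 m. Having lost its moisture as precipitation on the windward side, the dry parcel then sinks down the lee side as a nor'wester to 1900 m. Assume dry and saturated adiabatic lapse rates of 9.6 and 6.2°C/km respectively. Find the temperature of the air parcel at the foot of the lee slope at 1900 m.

13.24°C

From 600 m to 2800 m (dry): cools by 9.6 × 2.2 = 21.12°C, giving 1.88°C.
From 2800 m to 3600 m (saturated): cools by 6.2 × 0.8 = 4.96°C, giving -3.08°C.
From 3600 m to 1900 m (dry descent): warms by 9.6 × 1.7 = 16.32°C, giving 13.24°C.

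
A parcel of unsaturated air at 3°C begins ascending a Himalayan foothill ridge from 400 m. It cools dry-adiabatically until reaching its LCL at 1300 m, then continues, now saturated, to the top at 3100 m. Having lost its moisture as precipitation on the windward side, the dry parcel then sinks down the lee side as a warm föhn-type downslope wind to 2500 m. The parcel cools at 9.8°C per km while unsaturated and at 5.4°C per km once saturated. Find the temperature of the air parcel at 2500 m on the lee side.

From 400 m to 1300 m (dry): cools by 9.8 × 0.9 = 8.82°C, giving -5.82°C.
From 1300 m to 3100 m (saturated): cools by 5.4 × 1.8 = 9.72°C, giving -15.54°C.
From 3100 m to 2500 m (dry descent): warms by 9.8 × 0.6 = 5.88°C, giving -9.66°C.

-9.66°C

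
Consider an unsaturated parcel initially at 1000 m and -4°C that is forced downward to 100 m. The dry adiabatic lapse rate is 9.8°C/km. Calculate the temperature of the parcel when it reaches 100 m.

From 1000 m to 100 m (dry adiabatic): warms by 9.8 × 0.9 = 8.82°C, giving 4.82°C.

4.82°C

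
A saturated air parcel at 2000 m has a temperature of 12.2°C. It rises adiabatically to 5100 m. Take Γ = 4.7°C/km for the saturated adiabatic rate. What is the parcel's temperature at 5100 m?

-2.37°C

2000 → 5100 m (saturated adiabatic, 4.7°C/km): ΔT = -4.7 × 3.1 = -14.57°C → T = -2.37°C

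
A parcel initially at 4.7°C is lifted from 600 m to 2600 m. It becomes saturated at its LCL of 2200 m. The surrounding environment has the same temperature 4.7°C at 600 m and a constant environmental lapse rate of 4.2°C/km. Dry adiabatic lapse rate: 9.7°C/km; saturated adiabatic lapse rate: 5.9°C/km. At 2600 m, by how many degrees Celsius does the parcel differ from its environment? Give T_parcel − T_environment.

Parcel:
  From 600 m to 2200 m (dry): cools by 9.7 × 1.6 = 15.52°C, giving -10.82°C.
  From 2200 m to 2600 m (saturated): cools by 5.9 × 0.4 = 2.36°C, giving -13.18°C.
Environment:
  From 600 m to 2600 m (environment): cools by 4.2 × 2 = 8.4°C, giving -3.7°C.
T_parcel − T_env = -13.18 − (-3.7) = -9.48°C

-9.48°C (parcel cooler than environment)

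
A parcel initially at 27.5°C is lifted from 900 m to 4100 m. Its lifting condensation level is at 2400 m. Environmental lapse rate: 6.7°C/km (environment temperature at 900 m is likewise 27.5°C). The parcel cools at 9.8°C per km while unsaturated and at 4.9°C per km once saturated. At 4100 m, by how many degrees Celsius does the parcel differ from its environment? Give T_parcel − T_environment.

-1.59°C (parcel cooler than environment)

Parcel:
  Dry to 2400 m: -9.8 × 1.5 km = -14.7°C, so T = 12.8°C.
  Saturated to 4100 m: -4.9 × 1.7 km = -8.33°C, so T = 4.47°C.
Environment:
  Environment to 4100 m: -6.7 × 3.2 km = -21.44°C, so T = 6.06°C.
T_parcel − T_env = 4.47 − 6.06 = -1.59°C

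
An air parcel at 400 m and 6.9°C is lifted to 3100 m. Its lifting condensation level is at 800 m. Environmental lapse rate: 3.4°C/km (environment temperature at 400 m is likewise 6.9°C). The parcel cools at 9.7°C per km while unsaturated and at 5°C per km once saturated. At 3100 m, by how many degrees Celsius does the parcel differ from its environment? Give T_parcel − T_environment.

Parcel:
  400–800 m, dry: Δz = 0.4 km ⇒ ΔT = -3.88°C; T = 3.02°C
  800–3100 m, saturated: Δz = 2.3 km ⇒ ΔT = -11.5°C; T = -8.48°C
Environment:
  400–3100 m, environment: Δz = 2.7 km ⇒ ΔT = -9.18°C; T = -2.28°C
T_parcel − T_env = -8.48 − (-2.28) = -6.2°C

-6.2°C (parcel cooler than environment)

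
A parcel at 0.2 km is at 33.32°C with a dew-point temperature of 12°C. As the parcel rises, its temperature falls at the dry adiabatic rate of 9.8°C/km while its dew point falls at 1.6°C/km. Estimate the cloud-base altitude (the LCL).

2.8 km

T and T_d converge at 9.8 − 1.6 = 8.2°C per km
Height above start = (33.32 − 12) / 8.2 = 2.6 km
LCL altitude = 200 m + 2600 m = 2800 m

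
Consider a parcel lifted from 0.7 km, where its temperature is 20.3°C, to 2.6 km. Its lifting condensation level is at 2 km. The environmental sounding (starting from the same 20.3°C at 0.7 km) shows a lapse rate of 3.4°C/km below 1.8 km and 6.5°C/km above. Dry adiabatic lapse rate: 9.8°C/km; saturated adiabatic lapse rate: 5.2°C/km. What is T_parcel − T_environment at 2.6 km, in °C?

-6.92°C (parcel cooler than environment)

Parcel:
  700 → 2000 m (dry, 9.8°C/km): ΔT = -9.8 × 1.3 = -12.74°C → T = 7.56°C
  2000 → 2600 m (saturated, 5.2°C/km): ΔT = -5.2 × 0.6 = -3.12°C → T = 4.44°C
Environment:
  700 → 1800 m (environment, lower layer, 3.4°C/km): ΔT = -3.4 × 1.1 = -3.74°C → T = 16.56°C
  1800 → 2600 m (environment, upper layer, 6.5°C/km): ΔT = -6.5 × 0.8 = -5.2°C → T = 11.36°C
T_parcel − T_env = 4.44 − 11.36 = -6.92°C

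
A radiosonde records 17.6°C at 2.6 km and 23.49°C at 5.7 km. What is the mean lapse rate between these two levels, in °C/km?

-1.9°C/km

Γ = −ΔT/Δz = (17.6 − 23.49) / (5700 − 2600) m
  = -5.89°C / 3.1 km = -1.9°C/km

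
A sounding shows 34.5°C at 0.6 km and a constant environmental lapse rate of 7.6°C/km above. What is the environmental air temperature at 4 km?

8.66°C

600–4000 m, environmental: Δz = 3.4 km ⇒ ΔT = -25.84°C; T = 8.66°C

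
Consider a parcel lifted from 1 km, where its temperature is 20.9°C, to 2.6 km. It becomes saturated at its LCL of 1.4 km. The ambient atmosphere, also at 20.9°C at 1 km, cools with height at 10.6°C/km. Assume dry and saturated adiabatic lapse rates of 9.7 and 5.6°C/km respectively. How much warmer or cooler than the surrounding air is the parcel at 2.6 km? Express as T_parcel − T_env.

+6.36°C (parcel warmer than environment)

Parcel:
  From 1000 m to 1400 m (dry): cools by 9.7 × 0.4 = 3.88°C, giving 17.02°C.
  From 1400 m to 2600 m (saturated): cools by 5.6 × 1.2 = 6.72°C, giving 10.3°C.
Environment:
  From 1000 m to 2600 m (environment): cools by 10.6 × 1.6 = 16.96°C, giving 3.94°C.
T_parcel − T_env = 10.3 − 3.94 = +6.36°C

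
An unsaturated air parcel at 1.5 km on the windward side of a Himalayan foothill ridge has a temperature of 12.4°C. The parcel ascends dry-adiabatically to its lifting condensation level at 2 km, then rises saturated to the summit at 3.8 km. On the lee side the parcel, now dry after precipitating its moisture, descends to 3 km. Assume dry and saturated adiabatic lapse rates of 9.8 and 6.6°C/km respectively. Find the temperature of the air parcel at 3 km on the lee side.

3.46°C

From 1500 m to 2000 m (dry): cools by 9.8 × 0.5 = 4.9°C, giving 7.5°C.
From 2000 m to 3800 m (saturated): cools by 6.6 × 1.8 = 11.88°C, giving -4.38°C.
From 3800 m to 3000 m (dry descent): warms by 9.8 × 0.8 = 7.84°C, giving 3.46°C.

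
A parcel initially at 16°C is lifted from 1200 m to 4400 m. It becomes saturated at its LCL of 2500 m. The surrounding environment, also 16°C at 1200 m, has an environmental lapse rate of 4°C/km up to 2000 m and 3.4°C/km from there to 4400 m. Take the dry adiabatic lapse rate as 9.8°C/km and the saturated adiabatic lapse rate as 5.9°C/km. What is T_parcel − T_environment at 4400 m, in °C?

-12.59°C (parcel cooler than environment)

Parcel:
  Dry to 2500 m: -9.8 × 1.3 km = -12.74°C, so T = 3.26°C.
  Saturated to 4400 m: -5.9 × 1.9 km = -11.21°C, so T = -7.95°C.
Environment:
  Environment, lower layer to 2000 m: -4 × 0.8 km = -3.2°C, so T = 12.8°C.
  Environment, upper layer to 4400 m: -3.4 × 2.4 km = -8.16°C, so T = 4.64°C.
T_parcel − T_env = -7.95 − 4.64 = -12.59°C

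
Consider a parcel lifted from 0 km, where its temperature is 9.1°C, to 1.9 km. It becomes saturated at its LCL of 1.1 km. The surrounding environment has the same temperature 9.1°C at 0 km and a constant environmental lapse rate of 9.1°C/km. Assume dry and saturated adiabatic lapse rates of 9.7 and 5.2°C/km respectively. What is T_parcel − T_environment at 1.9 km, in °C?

+2.46°C (parcel warmer than environment)

Parcel:
  0–1100 m, dry: Δz = 1.1 km ⇒ ΔT = -10.67°C; T = -1.57°C
  1100–1900 m, saturated: Δz = 0.8 km ⇒ ΔT = -4.16°C; T = -5.73°C
Environment:
  0–1900 m, environment: Δz = 1.9 km ⇒ ΔT = -17.29°C; T = -8.19°C
T_parcel − T_env = -5.73 − (-8.19) = +2.46°C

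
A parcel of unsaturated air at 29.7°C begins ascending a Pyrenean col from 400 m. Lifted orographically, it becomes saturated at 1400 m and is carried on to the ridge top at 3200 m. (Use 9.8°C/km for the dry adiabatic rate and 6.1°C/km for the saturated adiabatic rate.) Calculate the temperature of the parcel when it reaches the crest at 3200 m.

8.92°C

400 → 1400 m (dry, 9.8°C/km): ΔT = -9.8 × 1 = -9.8°C → T = 19.9°C
1400 → 3200 m (saturated, 6.1°C/km): ΔT = -6.1 × 1.8 = -10.98°C → T = 8.92°C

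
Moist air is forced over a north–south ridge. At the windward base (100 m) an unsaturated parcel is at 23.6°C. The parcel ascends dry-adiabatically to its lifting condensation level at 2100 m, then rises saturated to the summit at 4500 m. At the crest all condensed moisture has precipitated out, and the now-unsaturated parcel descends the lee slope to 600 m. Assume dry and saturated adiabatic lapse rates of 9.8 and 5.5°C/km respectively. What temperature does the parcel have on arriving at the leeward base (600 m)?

29.02°C

Dry to 2100 m: -9.8 × 2 km = -19.6°C, so T = 4°C.
Saturated to 4500 m: -5.5 × 2.4 km = -13.2°C, so T = -9.2°C.
Dry descent to 600 m: +9.8 × 3.9 km = +38.22°C, so T = 29.02°C.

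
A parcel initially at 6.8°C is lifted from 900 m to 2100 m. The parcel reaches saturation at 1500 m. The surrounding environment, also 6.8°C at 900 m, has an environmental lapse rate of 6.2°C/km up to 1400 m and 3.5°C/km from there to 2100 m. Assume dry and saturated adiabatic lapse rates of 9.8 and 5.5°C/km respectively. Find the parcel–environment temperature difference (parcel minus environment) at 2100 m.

-3.63°C (parcel cooler than environment)

Parcel:
  Dry to 1500 m: -9.8 × 0.6 km = -5.88°C, so T = 0.92°C.
  Saturated to 2100 m: -5.5 × 0.6 km = -3.3°C, so T = -2.38°C.
Environment:
  Environment, lower layer to 1400 m: -6.2 × 0.5 km = -3.1°C, so T = 3.7°C.
  Environment, upper layer to 2100 m: -3.5 × 0.7 km = -2.45°C, so T = 1.25°C.
T_parcel − T_env = -2.38 − 1.25 = -3.63°C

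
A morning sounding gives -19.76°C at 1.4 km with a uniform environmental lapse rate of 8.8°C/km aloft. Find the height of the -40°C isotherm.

Height above start = (-19.76 − (-40)) / 8.8 = 2.3 km
Altitude = 1400 m + 2300 m = 3700 m

3.7 km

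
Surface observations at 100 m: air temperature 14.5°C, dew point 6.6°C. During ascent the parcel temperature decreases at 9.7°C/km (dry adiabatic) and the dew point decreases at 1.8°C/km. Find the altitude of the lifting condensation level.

1100 m

T and T_d converge at 9.7 − 1.8 = 7.9°C per km
Height above start = (14.5 − 6.6) / 7.9 = 1 km
LCL altitude = 100 m + 1000 m = 1100 m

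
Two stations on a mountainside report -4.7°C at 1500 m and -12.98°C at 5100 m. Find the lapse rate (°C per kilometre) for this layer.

Γ = −ΔT/Δz = (-4.7 − (-12.98)) / (5100 − 1500) m
  = 8.28°C / 3.6 km = 2.3°C/km

2.3°C/km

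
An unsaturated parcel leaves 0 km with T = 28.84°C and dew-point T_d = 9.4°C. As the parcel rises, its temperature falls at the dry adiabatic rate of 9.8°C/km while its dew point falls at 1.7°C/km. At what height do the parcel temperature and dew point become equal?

2.4 km

T and T_d converge at 9.8 − 1.7 = 8.1°C per km
Height above start = (28.84 − 9.4) / 8.1 = 2.4 km
LCL altitude = 0 m + 2400 m = 2400 m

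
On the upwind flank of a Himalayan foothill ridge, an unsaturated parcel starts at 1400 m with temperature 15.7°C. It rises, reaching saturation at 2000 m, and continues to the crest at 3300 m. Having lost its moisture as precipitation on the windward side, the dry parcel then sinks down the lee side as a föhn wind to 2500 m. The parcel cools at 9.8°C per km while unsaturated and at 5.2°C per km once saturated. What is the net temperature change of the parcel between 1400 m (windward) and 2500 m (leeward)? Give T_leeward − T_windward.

-4.8°C

1400 → 2000 m (dry, 9.8°C/km): ΔT = -9.8 × 0.6 = -5.88°C → T = 9.82°C
2000 → 3300 m (saturated, 5.2°C/km): ΔT = -5.2 × 1.3 = -6.76°C → T = 3.06°C
3300 → 2500 m (dry descent, 9.8°C/km): ΔT = +9.8 × 0.8 = +7.84°C → T = 10.9°C
Net change vs windward start: 10.9 − 15.7 = -4.8°C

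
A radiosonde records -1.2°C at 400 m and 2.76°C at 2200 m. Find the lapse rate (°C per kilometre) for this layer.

Γ = −ΔT/Δz = (-1.2 − 2.76) / (2200 − 400) m
  = -3.96°C / 1.8 km = -2.2°C/km

-2.2°C/km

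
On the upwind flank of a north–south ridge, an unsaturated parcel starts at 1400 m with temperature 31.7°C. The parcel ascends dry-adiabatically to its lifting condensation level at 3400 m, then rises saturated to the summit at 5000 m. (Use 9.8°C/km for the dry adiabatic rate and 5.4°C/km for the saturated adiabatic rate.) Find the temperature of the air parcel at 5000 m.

1400 → 3400 m (dry, 9.8°C/km): ΔT = -9.8 × 2 = -19.6°C → T = 12.1°C
3400 → 5000 m (saturated, 5.4°C/km): ΔT = -5.4 × 1.6 = -8.64°C → T = 3.46°C

3.46°C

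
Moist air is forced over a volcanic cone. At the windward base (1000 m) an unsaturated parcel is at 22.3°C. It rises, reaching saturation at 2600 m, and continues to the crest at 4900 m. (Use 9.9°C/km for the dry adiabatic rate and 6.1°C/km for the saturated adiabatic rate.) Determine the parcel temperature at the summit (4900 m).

-7.57°C

1000 → 2600 m (dry, 9.9°C/km): ΔT = -9.9 × 1.6 = -15.84°C → T = 6.46°C
2600 → 4900 m (saturated, 6.1°C/km): ΔT = -6.1 × 2.3 = -14.03°C → T = -7.57°C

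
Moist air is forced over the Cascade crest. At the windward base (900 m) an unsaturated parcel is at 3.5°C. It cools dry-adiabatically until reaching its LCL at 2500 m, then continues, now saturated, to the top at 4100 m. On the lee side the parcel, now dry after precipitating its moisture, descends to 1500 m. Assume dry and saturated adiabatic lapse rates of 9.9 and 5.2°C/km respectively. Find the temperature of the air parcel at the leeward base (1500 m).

From 900 m to 2500 m (dry): cools by 9.9 × 1.6 = 15.84°C, giving -12.34°C.
From 2500 m to 4100 m (saturated): cools by 5.2 × 1.6 = 8.32°C, giving -20.66°C.
From 4100 m to 1500 m (dry descent): warms by 9.9 × 2.6 = 25.74°C, giving 5.08°C.

5.08°C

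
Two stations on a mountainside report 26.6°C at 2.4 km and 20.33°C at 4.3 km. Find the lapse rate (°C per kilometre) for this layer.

3.3°C/km

Γ = −ΔT/Δz = (26.6 − 20.33) / (4300 − 2400) m
  = 6.27°C / 1.9 km = 3.3°C/km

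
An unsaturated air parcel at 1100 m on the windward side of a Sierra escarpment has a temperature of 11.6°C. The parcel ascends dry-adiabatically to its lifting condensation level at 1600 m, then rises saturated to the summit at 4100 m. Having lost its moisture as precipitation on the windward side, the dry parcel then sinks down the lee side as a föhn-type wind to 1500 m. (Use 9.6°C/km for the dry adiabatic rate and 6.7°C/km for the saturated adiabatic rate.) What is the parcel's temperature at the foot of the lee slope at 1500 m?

Dry to 1600 m: -9.6 × 0.5 km = -4.8°C, so T = 6.8°C.
Saturated to 4100 m: -6.7 × 2.5 km = -16.75°C, so T = -9.95°C.
Dry descent to 1500 m: +9.6 × 2.6 km = +24.96°C, so T = 15.01°C.

15.01°C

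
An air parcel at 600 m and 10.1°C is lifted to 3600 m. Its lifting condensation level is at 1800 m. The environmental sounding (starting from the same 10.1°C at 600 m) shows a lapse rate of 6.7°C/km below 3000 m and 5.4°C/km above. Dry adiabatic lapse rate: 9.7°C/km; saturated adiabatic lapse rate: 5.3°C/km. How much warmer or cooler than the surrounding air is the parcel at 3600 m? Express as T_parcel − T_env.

-1.86°C (parcel cooler than environment)

Parcel:
  Dry to 1800 m: -9.7 × 1.2 km = -11.64°C, so T = -1.54°C.
  Saturated to 3600 m: -5.3 × 1.8 km = -9.54°C, so T = -11.08°C.
Environment:
  Environment, lower layer to 3000 m: -6.7 × 2.4 km = -16.08°C, so T = -5.98°C.
  Environment, upper layer to 3600 m: -5.4 × 0.6 km = -3.24°C, so T = -9.22°C.
T_parcel − T_env = -11.08 − (-9.22) = -1.86°C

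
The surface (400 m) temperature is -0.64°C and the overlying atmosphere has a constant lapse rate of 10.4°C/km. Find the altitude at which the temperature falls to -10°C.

Height above start = (-0.64 − (-10)) / 10.4 = 0.9 km
Altitude = 400 m + 900 m = 1300 m

1300 m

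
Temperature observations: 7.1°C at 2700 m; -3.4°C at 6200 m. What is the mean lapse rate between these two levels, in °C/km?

Γ = −ΔT/Δz = (7.1 − (-3.4)) / (6200 − 2700) m
  = 10.5°C / 3.5 km = 3°C/km

3°C/km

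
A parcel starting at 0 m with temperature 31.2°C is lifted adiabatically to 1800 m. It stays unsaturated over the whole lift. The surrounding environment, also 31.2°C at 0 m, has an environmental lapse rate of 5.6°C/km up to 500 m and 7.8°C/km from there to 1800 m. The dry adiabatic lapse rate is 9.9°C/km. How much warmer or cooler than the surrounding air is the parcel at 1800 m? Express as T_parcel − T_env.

Parcel:
  From 0 m to 1800 m (dry): cools by 9.9 × 1.8 = 17.82°C, giving 13.38°C.
Environment:
  From 0 m to 500 m (environment, lower layer): cools by 5.6 × 0.5 = 2.8°C, giving 28.4°C.
  From 500 m to 1800 m (environment, upper layer): cools by 7.8 × 1.3 = 10.14°C, giving 18.26°C.
T_parcel − T_env = 13.38 − 18.26 = -4.88°C

-4.88°C (parcel cooler than environment)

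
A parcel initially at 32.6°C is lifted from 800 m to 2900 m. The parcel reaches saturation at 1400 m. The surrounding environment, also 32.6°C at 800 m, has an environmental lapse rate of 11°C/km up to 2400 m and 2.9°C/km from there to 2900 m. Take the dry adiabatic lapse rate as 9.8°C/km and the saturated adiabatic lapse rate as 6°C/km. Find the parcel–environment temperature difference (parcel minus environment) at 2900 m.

+4.17°C (parcel warmer than environment)

Parcel:
  From 800 m to 1400 m (dry): cools by 9.8 × 0.6 = 5.88°C, giving 26.72°C.
  From 1400 m to 2900 m (saturated): cools by 6 × 1.5 = 9°C, giving 17.72°C.
Environment:
  From 800 m to 2400 m (environment, lower layer): cools by 11 × 1.6 = 17.6°C, giving 15°C.
  From 2400 m to 2900 m (environment, upper layer): cools by 2.9 × 0.5 = 1.45°C, giving 13.55°C.
T_parcel − T_env = 17.72 − 13.55 = +4.17°C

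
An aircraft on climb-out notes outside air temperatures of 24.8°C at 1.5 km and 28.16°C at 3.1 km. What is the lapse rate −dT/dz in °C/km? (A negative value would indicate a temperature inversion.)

-2.1°C/km

Γ = −ΔT/Δz = (24.8 − 28.16) / (3100 − 1500) m
  = -3.36°C / 1.6 km = -2.1°C/km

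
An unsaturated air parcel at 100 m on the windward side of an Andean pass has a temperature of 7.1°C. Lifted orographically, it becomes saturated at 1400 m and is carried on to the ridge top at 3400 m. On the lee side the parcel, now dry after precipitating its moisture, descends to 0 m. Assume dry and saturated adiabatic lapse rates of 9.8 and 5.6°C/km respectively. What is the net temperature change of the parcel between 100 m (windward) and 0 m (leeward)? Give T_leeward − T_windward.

100 → 1400 m (dry, 9.8°C/km): ΔT = -9.8 × 1.3 = -12.74°C → T = -5.64°C
1400 → 3400 m (saturated, 5.6°C/km): ΔT = -5.6 × 2 = -11.2°C → T = -16.84°C
3400 → 0 m (dry descent, 9.8°C/km): ΔT = +9.8 × 3.4 = +33.32°C → T = 16.48°C
Net change vs windward start: 16.48 − 7.1 = +9.38°C

+9.38°C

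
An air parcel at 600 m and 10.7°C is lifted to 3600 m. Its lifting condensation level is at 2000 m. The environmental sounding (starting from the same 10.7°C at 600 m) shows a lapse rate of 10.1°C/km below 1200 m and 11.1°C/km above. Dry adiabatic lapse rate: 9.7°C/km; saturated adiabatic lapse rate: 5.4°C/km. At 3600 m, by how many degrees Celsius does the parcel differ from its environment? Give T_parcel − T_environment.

+10.48°C (parcel warmer than environment)

Parcel:
  From 600 m to 2000 m (dry): cools by 9.7 × 1.4 = 13.58°C, giving -2.88°C.
  From 2000 m to 3600 m (saturated): cools by 5.4 × 1.6 = 8.64°C, giving -11.52°C.
Environment:
  From 600 m to 1200 m (environment, lower layer): cools by 10.1 × 0.6 = 6.06°C, giving 4.64°C.
  From 1200 m to 3600 m (environment, upper layer): cools by 11.1 × 2.4 = 26.64°C, giving -22°C.
T_parcel − T_env = -11.52 − (-22) = +10.48°C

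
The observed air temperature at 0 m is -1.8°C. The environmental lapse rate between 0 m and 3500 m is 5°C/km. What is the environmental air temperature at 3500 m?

From 0 m to 3500 m (environmental): cools by 5 × 3.5 = 17.5°C, giving -19.3°C.

-19.3°C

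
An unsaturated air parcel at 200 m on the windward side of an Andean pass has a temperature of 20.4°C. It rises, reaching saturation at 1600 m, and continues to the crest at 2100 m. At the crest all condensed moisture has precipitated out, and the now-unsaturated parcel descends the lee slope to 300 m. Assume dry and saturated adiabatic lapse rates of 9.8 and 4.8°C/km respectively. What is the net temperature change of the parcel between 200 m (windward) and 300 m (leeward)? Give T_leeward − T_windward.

200–1600 m, dry: Δz = 1.4 km ⇒ ΔT = -13.72°C; T = 6.68°C
1600–2100 m, saturated: Δz = 0.5 km ⇒ ΔT = -2.4°C; T = 4.28°C
2100–300 m, dry descent: Δz = 1.8 km ⇒ ΔT = +17.64°C; T = 21.92°C
Net change vs windward start: 21.92 − 20.4 = +1.52°C

+1.52°C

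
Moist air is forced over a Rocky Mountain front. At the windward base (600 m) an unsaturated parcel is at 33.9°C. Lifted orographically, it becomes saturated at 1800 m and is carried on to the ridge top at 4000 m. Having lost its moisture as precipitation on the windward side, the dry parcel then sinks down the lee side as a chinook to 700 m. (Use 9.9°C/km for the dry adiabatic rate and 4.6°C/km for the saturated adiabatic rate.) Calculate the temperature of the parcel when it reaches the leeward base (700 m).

44.57°C

600 → 1800 m (dry, 9.9°C/km): ΔT = -9.9 × 1.2 = -11.88°C → T = 22.02°C
1800 → 4000 m (saturated, 4.6°C/km): ΔT = -4.6 × 2.2 = -10.12°C → T = 11.9°C
4000 → 700 m (dry descent, 9.9°C/km): ΔT = +9.9 × 3.3 = +32.67°C → T = 44.57°C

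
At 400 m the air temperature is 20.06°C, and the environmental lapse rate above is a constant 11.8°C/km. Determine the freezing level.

Height above start = (20.06 − 0) / 11.8 = 1.7 km
Altitude = 400 m + 1700 m = 2100 m

2100 m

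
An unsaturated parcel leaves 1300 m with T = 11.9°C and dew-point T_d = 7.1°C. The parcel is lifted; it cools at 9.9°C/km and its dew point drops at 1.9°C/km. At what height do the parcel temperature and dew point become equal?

T and T_d converge at 9.9 − 1.9 = 8°C per km
Height above start = (11.9 − 7.1) / 8 = 0.6 km
LCL altitude = 1300 m + 600 m = 1900 m

1900 m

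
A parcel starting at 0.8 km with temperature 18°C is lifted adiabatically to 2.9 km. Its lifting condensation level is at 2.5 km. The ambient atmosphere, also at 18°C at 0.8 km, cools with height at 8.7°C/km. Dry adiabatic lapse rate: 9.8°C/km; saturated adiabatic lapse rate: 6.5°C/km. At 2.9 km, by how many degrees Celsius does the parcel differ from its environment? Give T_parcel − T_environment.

Parcel:
  800–2500 m, dry: Δz = 1.7 km ⇒ ΔT = -16.66°C; T = 1.34°C
  2500–2900 m, saturated: Δz = 0.4 km ⇒ ΔT = -2.6°C; T = -1.26°C
Environment:
  800–2900 m, environment: Δz = 2.1 km ⇒ ΔT = -18.27°C; T = -0.27°C
T_parcel − T_env = -1.26 − (-0.27) = -0.99°C

-0.99°C (parcel cooler than environment)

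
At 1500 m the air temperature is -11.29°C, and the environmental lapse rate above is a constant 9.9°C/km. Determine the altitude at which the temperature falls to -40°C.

4400 m

Height above start = (-11.29 − (-40)) / 9.9 = 2.9 km
Altitude = 1500 m + 2900 m = 4400 m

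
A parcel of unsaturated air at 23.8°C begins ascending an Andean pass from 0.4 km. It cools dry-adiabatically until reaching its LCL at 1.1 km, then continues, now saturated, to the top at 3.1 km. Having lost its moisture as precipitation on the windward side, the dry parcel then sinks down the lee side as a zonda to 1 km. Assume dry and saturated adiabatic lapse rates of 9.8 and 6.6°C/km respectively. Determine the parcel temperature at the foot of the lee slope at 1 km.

24.32°C

From 400 m to 1100 m (dry): cools by 9.8 × 0.7 = 6.86°C, giving 16.94°C.
From 1100 m to 3100 m (saturated): cools by 6.6 × 2 = 13.2°C, giving 3.74°C.
From 3100 m to 1000 m (dry descent): warms by 9.8 × 2.1 = 20.58°C, giving 24.32°C.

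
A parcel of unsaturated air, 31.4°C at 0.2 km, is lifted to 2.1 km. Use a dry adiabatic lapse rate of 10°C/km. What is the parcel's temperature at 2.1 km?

12.4°C

200 → 2100 m (dry adiabatic, 10°C/km): ΔT = -10 × 1.9 = -19°C → T = 12.4°C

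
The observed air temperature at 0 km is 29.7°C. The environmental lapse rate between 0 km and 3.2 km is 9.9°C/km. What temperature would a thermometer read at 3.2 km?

0 → 3200 m (environmental, 9.9°C/km): ΔT = -9.9 × 3.2 = -31.68°C → T = -1.98°C

-1.98°C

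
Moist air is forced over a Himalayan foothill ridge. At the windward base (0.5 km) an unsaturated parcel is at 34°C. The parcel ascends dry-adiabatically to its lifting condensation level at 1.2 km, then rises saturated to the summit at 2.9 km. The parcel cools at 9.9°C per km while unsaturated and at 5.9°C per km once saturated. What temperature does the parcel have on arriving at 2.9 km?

From 500 m to 1200 m (dry): cools by 9.9 × 0.7 = 6.93°C, giving 27.07°C.
From 1200 m to 2900 m (saturated): cools by 5.9 × 1.7 = 10.03°C, giving 17.04°C.

17.04°C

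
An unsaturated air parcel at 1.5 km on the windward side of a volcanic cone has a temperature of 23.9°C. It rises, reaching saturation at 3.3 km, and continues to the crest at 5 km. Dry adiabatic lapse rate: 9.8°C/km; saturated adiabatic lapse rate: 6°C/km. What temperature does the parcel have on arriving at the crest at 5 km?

-3.94°C

1500–3300 m, dry: Δz = 1.8 km ⇒ ΔT = -17.64°C; T = 6.26°C
3300–5000 m, saturated: Δz = 1.7 km ⇒ ΔT = -10.2°C; T = -3.94°C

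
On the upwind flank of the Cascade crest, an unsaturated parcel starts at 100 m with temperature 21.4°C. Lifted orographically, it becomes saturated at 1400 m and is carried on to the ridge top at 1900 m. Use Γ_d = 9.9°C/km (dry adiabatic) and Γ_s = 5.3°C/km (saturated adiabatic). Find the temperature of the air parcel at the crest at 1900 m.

5.88°C

Dry to 1400 m: -9.9 × 1.3 km = -12.87°C, so T = 8.53°C.
Saturated to 1900 m: -5.3 × 0.5 km = -2.65°C, so T = 5.88°C.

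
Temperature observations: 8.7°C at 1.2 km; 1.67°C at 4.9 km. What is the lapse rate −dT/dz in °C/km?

Γ = −ΔT/Δz = (8.7 − 1.67) / (4900 − 1200) m
  = 7.03°C / 3.7 km = 1.9°C/km

1.9°C/km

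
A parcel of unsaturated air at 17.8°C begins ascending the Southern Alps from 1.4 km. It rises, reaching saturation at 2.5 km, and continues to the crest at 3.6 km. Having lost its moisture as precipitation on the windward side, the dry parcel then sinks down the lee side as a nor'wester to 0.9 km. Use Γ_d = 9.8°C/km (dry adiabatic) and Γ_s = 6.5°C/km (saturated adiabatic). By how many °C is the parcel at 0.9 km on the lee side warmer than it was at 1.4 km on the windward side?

+8.53°C

1400 → 2500 m (dry, 9.8°C/km): ΔT = -9.8 × 1.1 = -10.78°C → T = 7.02°C
2500 → 3600 m (saturated, 6.5°C/km): ΔT = -6.5 × 1.1 = -7.15°C → T = -0.13°C
3600 → 900 m (dry descent, 9.8°C/km): ΔT = +9.8 × 2.7 = +26.46°C → T = 26.33°C
Net change vs windward start: 26.33 − 17.8 = +8.53°C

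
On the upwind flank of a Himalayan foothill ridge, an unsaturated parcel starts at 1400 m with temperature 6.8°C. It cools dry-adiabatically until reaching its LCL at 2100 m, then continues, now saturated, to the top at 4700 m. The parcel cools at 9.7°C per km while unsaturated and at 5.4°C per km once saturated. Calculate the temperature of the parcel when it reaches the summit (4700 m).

1400–2100 m, dry: Δz = 0.7 km ⇒ ΔT = -6.79°C; T = 0.01°C
2100–4700 m, saturated: Δz = 2.6 km ⇒ ΔT = -14.04°C; T = -14.03°C

-14.03°C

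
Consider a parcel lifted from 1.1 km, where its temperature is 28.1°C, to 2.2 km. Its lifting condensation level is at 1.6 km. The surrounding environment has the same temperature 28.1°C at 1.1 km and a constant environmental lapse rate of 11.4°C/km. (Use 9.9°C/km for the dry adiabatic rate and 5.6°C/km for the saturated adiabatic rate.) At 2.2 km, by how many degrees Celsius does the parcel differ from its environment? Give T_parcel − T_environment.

Parcel:
  From 1100 m to 1600 m (dry): cools by 9.9 × 0.5 = 4.95°C, giving 23.15°C.
  From 1600 m to 2200 m (saturated): cools by 5.6 × 0.6 = 3.36°C, giving 19.79°C.
Environment:
  From 1100 m to 2200 m (environment): cools by 11.4 × 1.1 = 12.54°C, giving 15.56°C.
T_parcel − T_env = 19.79 − 15.56 = +4.23°C

+4.23°C (parcel warmer than environment)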